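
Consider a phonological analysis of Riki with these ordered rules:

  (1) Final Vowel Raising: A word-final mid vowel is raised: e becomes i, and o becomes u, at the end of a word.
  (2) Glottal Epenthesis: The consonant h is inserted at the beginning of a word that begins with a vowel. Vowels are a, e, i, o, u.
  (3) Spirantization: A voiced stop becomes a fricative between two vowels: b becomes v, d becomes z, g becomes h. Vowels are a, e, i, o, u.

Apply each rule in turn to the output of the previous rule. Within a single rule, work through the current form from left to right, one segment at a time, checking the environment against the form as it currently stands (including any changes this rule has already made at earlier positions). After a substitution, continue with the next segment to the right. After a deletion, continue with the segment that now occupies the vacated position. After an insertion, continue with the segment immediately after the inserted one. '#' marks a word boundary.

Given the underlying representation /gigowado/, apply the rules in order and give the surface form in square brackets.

(1) Final Vowel Raising: [gigowado] → [gigowadu]
(2) Glottal Epenthesis: no change — [gigowadu]
(3) Spirantization: [gigowadu] → [gihowazu]

[gihowazu]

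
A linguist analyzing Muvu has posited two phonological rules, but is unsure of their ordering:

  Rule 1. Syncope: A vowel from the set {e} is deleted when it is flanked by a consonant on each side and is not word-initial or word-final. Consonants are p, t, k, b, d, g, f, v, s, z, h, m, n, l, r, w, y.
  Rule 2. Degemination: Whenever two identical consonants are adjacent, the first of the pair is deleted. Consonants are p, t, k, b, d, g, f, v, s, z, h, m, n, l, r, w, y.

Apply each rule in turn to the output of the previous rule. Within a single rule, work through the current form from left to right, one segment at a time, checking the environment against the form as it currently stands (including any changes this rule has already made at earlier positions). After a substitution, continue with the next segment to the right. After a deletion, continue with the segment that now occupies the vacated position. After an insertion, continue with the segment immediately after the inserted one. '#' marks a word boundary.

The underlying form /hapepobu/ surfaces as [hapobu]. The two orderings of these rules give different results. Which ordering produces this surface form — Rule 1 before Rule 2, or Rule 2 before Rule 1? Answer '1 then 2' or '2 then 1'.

Order 1 then 2:
  1 Syncope: [hapepobu] → [happobu]
  2 Degemination: [happobu] → [hapobu]
  result: [hapobu]
Order 2 then 1:
  2 Degemination: no change — [hapepobu]
  1 Syncope: [hapepobu] → [happobu]
  result: [happobu]

1 then 2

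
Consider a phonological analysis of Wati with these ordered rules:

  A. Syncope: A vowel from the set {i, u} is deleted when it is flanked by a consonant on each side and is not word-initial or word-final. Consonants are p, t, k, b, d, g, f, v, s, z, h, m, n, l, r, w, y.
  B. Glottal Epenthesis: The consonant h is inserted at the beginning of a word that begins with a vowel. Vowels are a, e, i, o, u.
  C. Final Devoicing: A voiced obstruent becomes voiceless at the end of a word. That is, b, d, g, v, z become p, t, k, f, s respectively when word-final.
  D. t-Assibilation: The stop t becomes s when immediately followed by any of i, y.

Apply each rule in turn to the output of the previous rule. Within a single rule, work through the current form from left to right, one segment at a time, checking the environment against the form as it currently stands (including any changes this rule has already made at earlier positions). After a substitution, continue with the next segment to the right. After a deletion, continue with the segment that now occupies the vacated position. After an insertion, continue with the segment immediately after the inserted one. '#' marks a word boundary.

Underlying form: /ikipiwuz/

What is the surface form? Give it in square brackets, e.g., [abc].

[hikpws]

A Syncope: [ikipiwuz] → [ikpwz]
B Glottal Epenthesis: [ikpwz] → [hikpwz]
C Final Devoicing: [hikpwz] → [hikpws]
D t-Assibilation: no change — [hikpws]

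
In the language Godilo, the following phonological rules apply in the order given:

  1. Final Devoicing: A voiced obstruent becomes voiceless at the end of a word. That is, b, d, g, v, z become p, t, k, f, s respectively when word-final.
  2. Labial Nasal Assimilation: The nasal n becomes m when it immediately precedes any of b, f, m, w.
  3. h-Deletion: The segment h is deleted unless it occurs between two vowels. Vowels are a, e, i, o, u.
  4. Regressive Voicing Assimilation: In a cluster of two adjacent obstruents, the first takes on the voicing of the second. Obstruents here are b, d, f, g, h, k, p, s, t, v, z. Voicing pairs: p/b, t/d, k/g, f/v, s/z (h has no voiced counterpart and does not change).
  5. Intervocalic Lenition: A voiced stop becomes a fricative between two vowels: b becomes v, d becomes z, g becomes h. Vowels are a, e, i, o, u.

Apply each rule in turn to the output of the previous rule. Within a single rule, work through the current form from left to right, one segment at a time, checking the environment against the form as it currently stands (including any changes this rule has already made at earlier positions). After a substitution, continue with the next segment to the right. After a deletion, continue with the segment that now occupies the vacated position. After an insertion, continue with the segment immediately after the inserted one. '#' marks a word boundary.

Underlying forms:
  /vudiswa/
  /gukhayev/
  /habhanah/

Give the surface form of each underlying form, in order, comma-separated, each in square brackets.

[vuziswa], [gukayef], [avana]

/vudiswa/:
  1 Final Devoicing: no change — [vudiswa]
  2 Labial Nasal Assimilation: no change — [vudiswa]
  3 h-Deletion: no change — [vudiswa]
  4 Regressive Voicing Assimilation: no change — [vudiswa]
  5 Intervocalic Lenition: [vudiswa] → [vuziswa]
/gukhayev/:
  1 Final Devoicing: [gukhayev] → [gukhayef]
  2 Labial Nasal Assimilation: no change — [gukhayef]
  3 h-Deletion: [gukhayef] → [gukayef]
  4 Regressive Voicing Assimilation: no change — [gukayef]
  5 Intervocalic Lenition: no change — [gukayef]
/habhanah/:
  1 Final Devoicing: no change — [habhanah]
  2 Labial Nasal Assimilation: no change — [habhanah]
  3 h-Deletion: [habhanah] → [abana]
  4 Regressive Voicing Assimilation: no change — [abana]
  5 Intervocalic Lenition: [abana] → [avana]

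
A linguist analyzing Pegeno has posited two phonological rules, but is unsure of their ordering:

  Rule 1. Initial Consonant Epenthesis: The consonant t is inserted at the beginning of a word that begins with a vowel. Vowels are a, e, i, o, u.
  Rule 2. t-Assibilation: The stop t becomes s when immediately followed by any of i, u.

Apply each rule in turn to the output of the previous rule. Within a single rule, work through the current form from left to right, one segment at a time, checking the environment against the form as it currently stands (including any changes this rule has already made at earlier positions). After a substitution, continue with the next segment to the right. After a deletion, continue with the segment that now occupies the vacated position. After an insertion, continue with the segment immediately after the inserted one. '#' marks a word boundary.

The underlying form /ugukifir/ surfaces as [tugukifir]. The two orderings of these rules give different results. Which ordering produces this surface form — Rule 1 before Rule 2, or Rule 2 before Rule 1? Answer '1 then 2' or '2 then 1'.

2 then 1

Order 1 then 2:
  1 Initial Consonant Epenthesis: [ugukifir] → [tugukifir]
  2 t-Assibilation: [tugukifir] → [sugukifir]
  result: [sugukifir]
Order 2 then 1:
  2 t-Assibilation: no change — [ugukifir]
  1 Initial Consonant Epenthesis: [ugukifir] → [tugukifir]
  result: [tugukifir]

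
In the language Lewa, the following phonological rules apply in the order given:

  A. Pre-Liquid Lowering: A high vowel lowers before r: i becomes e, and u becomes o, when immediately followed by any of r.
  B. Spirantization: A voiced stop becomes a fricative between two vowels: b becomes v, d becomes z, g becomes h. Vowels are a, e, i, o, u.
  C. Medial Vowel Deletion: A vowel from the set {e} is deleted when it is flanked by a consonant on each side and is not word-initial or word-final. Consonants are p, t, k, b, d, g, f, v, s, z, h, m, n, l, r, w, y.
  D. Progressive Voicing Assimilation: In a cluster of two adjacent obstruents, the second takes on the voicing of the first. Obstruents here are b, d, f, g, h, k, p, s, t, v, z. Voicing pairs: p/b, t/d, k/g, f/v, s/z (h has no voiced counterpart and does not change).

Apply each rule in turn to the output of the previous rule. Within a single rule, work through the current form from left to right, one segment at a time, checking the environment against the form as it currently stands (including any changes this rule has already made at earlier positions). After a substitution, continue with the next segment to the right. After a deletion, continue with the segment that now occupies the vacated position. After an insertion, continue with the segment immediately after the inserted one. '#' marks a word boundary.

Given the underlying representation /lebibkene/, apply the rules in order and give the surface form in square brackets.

A Pre-Liquid Lowering: no change — [lebibkene]
B Spirantization: [lebibkene] → [levibkene]
C Medial Vowel Deletion: [levibkene] → [lvibkne]
D Progressive Voicing Assimilation: [lvibkne] → [lvibgne]

[lvibgne]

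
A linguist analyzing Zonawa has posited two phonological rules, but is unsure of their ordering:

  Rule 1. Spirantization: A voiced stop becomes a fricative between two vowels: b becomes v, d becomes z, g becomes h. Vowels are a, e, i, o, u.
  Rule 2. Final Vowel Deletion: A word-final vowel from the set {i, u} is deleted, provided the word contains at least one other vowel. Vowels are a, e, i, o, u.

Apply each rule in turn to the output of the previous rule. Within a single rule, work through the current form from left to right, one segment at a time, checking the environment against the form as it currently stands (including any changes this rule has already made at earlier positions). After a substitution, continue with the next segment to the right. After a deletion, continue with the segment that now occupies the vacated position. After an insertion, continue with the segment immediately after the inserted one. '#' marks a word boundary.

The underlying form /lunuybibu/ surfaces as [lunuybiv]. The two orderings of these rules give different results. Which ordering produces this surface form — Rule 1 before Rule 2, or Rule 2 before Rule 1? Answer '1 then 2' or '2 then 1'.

Order 1 then 2:
  1 Spirantization: [lunuybibu] → [lunuybivu]
  2 Final Vowel Deletion: [lunuybivu] → [lunuybiv]
  result: [lunuybiv]
Order 2 then 1:
  2 Final Vowel Deletion: [lunuybibu] → [lunuybib]
  1 Spirantization: no change — [lunuybib]
  result: [lunuybib]

1 then 2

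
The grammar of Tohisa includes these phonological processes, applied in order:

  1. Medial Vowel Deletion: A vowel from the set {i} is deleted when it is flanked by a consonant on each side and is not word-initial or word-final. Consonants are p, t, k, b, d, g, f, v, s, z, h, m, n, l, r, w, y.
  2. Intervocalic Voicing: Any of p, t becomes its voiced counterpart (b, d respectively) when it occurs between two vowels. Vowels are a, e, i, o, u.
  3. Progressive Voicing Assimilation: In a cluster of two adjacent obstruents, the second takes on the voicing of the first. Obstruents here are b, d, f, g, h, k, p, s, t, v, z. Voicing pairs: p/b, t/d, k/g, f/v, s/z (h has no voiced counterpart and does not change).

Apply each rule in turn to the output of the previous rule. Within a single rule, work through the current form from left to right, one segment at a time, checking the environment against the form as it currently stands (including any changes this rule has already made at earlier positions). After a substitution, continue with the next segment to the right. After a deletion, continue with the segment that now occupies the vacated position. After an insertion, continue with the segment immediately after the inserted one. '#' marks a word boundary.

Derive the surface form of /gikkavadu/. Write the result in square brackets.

1 Medial Vowel Deletion: [gikkavadu] → [gkkavadu]
2 Intervocalic Voicing: no change — [gkkavadu]
3 Progressive Voicing Assimilation: [gkkavadu] → [gggavadu]

[gggavadu]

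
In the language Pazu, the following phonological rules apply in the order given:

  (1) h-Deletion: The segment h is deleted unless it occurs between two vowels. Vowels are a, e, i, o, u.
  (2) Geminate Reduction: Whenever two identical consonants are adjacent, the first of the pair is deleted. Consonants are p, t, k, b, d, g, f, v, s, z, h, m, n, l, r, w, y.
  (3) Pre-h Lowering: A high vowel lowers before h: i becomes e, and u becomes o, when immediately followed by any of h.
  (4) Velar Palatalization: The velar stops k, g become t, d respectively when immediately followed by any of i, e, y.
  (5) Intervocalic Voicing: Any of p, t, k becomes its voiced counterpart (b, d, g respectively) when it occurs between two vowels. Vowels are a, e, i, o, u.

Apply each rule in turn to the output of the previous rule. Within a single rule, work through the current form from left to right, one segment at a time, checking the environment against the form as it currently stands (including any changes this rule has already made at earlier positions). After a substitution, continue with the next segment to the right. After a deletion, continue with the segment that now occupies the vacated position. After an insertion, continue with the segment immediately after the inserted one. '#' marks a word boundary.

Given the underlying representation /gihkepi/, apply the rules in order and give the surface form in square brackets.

[didebi]

(1) h-Deletion: [gihkepi] → [gikepi]
(2) Geminate Reduction: no change — [gikepi]
(3) Pre-h Lowering: no change — [gikepi]
(4) Velar Palatalization: [gikepi] → [ditepi]
(5) Intervocalic Voicing: [ditepi] → [didebi]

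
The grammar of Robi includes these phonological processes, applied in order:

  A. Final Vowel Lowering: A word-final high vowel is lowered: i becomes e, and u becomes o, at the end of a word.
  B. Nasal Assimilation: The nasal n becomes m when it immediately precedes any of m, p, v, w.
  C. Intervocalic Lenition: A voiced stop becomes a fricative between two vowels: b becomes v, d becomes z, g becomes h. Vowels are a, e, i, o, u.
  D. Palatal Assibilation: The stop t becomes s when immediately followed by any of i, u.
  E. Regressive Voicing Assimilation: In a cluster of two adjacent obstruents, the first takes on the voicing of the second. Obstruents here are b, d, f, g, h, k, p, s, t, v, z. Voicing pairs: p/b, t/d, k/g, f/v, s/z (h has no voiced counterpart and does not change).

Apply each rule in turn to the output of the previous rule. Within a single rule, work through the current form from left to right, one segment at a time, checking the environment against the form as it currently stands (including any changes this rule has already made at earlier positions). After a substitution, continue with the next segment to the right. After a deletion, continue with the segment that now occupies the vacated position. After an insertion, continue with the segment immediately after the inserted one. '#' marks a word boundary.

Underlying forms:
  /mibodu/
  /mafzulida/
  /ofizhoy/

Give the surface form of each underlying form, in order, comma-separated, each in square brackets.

/mibodu/:
  A Final Vowel Lowering: [mibodu] → [mibodo]
  B Nasal Assimilation: no change — [mibodo]
  C Intervocalic Lenition: [mibodo] → [mivozo]
  D Palatal Assibilation: no change — [mivozo]
  E Regressive Voicing Assimilation: no change — [mivozo]
/mafzulida/:
  A Final Vowel Lowering: no change — [mafzulida]
  B Nasal Assimilation: no change — [mafzulida]
  C Intervocalic Lenition: [mafzulida] → [mafzuliza]
  D Palatal Assibilation: no change — [mafzuliza]
  E Regressive Voicing Assimilation: [mafzuliza] → [mavzuliza]
/ofizhoy/:
  A Final Vowel Lowering: no change — [ofizhoy]
  B Nasal Assimilation: no change — [ofizhoy]
  C Intervocalic Lenition: no change — [ofizhoy]
  D Palatal Assibilation: no change — [ofizhoy]
  E Regressive Voicing Assimilation: [ofizhoy] → [ofishoy]

[mivozo], [mavzuliza], [ofishoy]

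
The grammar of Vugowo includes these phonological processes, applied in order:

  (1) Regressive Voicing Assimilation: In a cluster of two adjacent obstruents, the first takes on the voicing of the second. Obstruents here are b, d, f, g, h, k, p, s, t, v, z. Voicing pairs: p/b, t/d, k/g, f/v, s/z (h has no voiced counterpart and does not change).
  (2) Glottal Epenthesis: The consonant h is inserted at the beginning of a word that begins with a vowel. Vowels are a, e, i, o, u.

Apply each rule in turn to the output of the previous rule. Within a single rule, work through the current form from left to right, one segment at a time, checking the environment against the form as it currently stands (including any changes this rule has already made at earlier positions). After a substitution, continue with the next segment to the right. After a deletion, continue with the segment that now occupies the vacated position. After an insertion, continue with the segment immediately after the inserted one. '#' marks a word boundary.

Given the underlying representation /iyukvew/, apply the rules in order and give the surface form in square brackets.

(1) Regressive Voicing Assimilation: [iyukvew] → [iyugvew]
(2) Glottal Epenthesis: [iyugvew] → [hiyugvew]

[hiyugvew]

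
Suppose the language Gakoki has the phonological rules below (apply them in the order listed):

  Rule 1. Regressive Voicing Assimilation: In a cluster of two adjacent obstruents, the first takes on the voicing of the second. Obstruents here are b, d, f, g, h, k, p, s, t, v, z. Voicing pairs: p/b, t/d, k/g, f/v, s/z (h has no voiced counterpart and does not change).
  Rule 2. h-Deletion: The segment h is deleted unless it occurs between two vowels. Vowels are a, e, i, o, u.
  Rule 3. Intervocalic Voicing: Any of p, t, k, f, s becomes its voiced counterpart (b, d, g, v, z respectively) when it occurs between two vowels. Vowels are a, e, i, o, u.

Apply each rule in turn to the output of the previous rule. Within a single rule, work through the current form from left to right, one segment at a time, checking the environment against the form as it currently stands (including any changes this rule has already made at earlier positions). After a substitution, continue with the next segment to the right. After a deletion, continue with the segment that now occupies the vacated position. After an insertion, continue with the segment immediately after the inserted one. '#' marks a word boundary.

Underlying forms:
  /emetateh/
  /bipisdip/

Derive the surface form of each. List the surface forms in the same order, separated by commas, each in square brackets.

[emedade], [bibizdip]

/emetateh/:
  Rule 1 Regressive Voicing Assimilation: no change — [emetateh]
  Rule 2 h-Deletion: [emetateh] → [emetate]
  Rule 3 Intervocalic Voicing: [emetate] → [emedade]
/bipisdip/:
  Rule 1 Regressive Voicing Assimilation: [bipisdip] → [bipizdip]
  Rule 2 h-Deletion: no change — [bipizdip]
  Rule 3 Intervocalic Voicing: [bipizdip] → [bibizdip]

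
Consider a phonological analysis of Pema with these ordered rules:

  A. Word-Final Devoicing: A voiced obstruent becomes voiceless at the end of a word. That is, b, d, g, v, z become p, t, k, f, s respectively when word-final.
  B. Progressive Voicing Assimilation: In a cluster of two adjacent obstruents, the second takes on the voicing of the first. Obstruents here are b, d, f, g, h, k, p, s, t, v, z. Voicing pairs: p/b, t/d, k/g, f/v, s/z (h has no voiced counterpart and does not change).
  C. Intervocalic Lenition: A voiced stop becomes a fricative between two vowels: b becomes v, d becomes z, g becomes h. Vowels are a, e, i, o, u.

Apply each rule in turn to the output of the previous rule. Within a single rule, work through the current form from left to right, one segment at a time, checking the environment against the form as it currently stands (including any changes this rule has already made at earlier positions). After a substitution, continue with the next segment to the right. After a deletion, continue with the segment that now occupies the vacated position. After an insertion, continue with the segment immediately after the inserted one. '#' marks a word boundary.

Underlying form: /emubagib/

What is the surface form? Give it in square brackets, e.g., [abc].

A Word-Final Devoicing: [emubagib] → [emubagip]
B Progressive Voicing Assimilation: no change — [emubagip]
C Intervocalic Lenition: [emubagip] → [emuvahip]

[emuvahip]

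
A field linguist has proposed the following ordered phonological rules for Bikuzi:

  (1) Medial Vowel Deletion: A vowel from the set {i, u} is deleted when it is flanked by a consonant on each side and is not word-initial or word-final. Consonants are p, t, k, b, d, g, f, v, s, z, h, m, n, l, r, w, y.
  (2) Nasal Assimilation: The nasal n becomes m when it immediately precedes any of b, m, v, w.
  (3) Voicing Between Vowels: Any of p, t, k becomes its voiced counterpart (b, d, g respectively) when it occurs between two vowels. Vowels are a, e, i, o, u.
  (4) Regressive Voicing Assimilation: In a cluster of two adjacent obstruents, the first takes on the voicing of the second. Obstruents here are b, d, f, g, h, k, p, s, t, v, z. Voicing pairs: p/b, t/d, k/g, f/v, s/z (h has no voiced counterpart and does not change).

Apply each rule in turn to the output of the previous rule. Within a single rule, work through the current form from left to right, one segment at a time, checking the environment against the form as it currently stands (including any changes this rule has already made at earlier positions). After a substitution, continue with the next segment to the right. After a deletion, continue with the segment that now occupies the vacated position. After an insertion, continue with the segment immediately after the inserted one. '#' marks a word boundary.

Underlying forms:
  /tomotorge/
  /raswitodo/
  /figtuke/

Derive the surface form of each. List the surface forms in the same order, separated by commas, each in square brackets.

/tomotorge/:
  (1) Medial Vowel Deletion: no change — [tomotorge]
  (2) Nasal Assimilation: no change — [tomotorge]
  (3) Voicing Between Vowels: [tomotorge] → [tomodorge]
  (4) Regressive Voicing Assimilation: no change — [tomodorge]
/raswitodo/:
  (1) Medial Vowel Deletion: [raswitodo] → [raswtodo]
  (2) Nasal Assimilation: no change — [raswtodo]
  (3) Voicing Between Vowels: no change — [raswtodo]
  (4) Regressive Voicing Assimilation: no change — [raswtodo]
/figtuke/:
  (1) Medial Vowel Deletion: [figtuke] → [fgtke]
  (2) Nasal Assimilation: no change — [fgtke]
  (3) Voicing Between Vowels: no change — [fgtke]
  (4) Regressive Voicing Assimilation: [fgtke] → [vktke]

[tomodorge], [raswtodo], [vktke]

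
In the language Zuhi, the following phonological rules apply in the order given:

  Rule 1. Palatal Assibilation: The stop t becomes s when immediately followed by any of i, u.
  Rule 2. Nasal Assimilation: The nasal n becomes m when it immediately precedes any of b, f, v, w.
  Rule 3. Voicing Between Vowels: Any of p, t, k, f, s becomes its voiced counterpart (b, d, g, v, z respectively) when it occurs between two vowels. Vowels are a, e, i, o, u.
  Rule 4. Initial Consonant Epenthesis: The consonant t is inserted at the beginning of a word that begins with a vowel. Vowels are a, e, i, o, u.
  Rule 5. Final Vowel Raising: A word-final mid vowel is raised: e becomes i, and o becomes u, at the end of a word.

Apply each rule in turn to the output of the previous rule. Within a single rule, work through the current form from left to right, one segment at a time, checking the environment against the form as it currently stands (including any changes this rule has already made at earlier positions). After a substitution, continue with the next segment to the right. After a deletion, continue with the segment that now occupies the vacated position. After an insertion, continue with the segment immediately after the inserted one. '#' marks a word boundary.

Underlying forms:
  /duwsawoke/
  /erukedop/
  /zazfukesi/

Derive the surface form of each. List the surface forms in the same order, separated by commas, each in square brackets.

[duwsawogi], [terugedop], [zazfugezi]

/duwsawoke/:
  Rule 1 Palatal Assibilation: no change — [duwsawoke]
  Rule 2 Nasal Assimilation: no change — [duwsawoke]
  Rule 3 Voicing Between Vowels: [duwsawoke] → [duwsawoge]
  Rule 4 Initial Consonant Epenthesis: no change — [duwsawoge]
  Rule 5 Final Vowel Raising: [duwsawoge] → [duwsawogi]
/erukedop/:
  Rule 1 Palatal Assibilation: no change — [erukedop]
  Rule 2 Nasal Assimilation: no change — [erukedop]
  Rule 3 Voicing Between Vowels: [erukedop] → [erugedop]
  Rule 4 Initial Consonant Epenthesis: [erugedop] → [terugedop]
  Rule 5 Final Vowel Raising: no change — [terugedop]
/zazfukesi/:
  Rule 1 Palatal Assibilation: no change — [zazfukesi]
  Rule 2 Nasal Assimilation: no change — [zazfukesi]
  Rule 3 Voicing Between Vowels: [zazfukesi] → [zazfugezi]
  Rule 4 Initial Consonant Epenthesis: no change — [zazfugezi]
  Rule 5 Final Vowel Raising: no change — [zazfugezi]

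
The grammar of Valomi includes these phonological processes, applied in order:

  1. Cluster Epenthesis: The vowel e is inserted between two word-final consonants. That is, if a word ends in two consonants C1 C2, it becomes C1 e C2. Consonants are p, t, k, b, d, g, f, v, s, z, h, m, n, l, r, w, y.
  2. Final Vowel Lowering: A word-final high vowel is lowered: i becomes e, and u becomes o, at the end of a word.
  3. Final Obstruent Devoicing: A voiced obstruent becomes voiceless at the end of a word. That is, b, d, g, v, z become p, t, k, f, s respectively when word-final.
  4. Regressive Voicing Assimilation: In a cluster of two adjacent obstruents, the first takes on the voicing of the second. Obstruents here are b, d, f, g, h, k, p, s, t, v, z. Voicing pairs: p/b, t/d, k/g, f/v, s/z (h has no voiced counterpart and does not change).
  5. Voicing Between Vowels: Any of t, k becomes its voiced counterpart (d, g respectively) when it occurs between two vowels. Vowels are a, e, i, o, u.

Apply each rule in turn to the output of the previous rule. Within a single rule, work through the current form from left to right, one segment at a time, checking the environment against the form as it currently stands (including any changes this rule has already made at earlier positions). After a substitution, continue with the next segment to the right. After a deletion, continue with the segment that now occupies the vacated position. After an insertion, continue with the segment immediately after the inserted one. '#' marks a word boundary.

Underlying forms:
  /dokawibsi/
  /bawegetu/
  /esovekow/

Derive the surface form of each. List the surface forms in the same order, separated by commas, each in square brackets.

[dogawipse], [bawegedo], [esovegow]

/dokawibsi/:
  1 Cluster Epenthesis: no change — [dokawibsi]
  2 Final Vowel Lowering: [dokawibsi] → [dokawibse]
  3 Final Obstruent Devoicing: no change — [dokawibse]
  4 Regressive Voicing Assimilation: [dokawibse] → [dokawipse]
  5 Voicing Between Vowels: [dokawipse] → [dogawipse]
/bawegetu/:
  1 Cluster Epenthesis: no change — [bawegetu]
  2 Final Vowel Lowering: [bawegetu] → [bawegeto]
  3 Final Obstruent Devoicing: no change — [bawegeto]
  4 Regressive Voicing Assimilation: no change — [bawegeto]
  5 Voicing Between Vowels: [bawegeto] → [bawegedo]
/esovekow/:
  1 Cluster Epenthesis: no change — [esovekow]
  2 Final Vowel Lowering: no change — [esovekow]
  3 Final Obstruent Devoicing: no change — [esovekow]
  4 Regressive Voicing Assimilation: no change — [esovekow]
  5 Voicing Between Vowels: [esovekow] → [esovegow]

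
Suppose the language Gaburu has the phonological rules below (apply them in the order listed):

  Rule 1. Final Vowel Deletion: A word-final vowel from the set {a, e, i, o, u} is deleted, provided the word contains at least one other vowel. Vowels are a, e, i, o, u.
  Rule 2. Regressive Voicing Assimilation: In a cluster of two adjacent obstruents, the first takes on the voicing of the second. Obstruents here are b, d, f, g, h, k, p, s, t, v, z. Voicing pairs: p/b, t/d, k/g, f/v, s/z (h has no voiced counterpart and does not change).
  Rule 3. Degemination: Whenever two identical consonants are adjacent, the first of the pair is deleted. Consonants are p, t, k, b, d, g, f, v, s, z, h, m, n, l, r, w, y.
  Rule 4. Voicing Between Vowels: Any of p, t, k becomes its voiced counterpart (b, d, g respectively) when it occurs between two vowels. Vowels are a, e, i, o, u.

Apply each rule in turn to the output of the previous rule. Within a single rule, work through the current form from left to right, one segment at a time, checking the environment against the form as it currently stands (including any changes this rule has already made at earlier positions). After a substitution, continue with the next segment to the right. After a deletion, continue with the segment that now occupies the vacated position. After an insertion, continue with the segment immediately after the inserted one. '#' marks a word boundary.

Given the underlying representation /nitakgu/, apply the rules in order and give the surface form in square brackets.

[nidag]

Rule 1 Final Vowel Deletion: [nitakgu] → [nitakg]
Rule 2 Regressive Voicing Assimilation: [nitakg] → [nitagg]
Rule 3 Degemination: [nitagg] → [nitag]
Rule 4 Voicing Between Vowels: [nitag] → [nidag]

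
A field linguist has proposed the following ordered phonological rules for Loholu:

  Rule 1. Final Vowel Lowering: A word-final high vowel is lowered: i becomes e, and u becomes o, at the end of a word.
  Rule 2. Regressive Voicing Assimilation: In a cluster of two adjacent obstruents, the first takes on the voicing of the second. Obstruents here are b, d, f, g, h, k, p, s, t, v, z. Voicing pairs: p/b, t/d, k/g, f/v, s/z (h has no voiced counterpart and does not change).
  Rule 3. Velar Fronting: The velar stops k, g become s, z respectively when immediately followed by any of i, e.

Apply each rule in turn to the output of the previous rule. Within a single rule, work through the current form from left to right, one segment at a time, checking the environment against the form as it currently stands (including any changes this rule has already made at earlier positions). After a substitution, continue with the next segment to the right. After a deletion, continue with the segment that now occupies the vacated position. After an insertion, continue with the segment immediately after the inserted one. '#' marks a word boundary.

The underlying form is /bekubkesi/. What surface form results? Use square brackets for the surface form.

[bekupsese]

Rule 1 Final Vowel Lowering: [bekubkesi] → [bekubkese]
Rule 2 Regressive Voicing Assimilation: [bekubkese] → [bekupkese]
Rule 3 Velar Fronting: [bekupkese] → [bekupsese]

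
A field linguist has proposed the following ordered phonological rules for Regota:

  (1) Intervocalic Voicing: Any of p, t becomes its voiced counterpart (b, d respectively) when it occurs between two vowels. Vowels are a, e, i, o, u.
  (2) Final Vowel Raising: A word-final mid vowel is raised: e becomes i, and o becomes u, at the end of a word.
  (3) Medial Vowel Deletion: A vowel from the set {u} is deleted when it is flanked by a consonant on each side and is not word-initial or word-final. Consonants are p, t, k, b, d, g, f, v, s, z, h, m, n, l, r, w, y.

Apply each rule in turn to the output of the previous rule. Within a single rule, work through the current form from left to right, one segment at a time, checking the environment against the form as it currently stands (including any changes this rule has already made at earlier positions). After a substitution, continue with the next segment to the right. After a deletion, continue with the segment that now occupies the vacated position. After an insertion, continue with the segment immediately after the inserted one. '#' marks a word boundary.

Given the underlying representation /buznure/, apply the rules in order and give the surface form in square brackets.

(1) Intervocalic Voicing: no change — [buznure]
(2) Final Vowel Raising: [buznure] → [buznuri]
(3) Medial Vowel Deletion: [buznuri] → [bznri]

[bznri]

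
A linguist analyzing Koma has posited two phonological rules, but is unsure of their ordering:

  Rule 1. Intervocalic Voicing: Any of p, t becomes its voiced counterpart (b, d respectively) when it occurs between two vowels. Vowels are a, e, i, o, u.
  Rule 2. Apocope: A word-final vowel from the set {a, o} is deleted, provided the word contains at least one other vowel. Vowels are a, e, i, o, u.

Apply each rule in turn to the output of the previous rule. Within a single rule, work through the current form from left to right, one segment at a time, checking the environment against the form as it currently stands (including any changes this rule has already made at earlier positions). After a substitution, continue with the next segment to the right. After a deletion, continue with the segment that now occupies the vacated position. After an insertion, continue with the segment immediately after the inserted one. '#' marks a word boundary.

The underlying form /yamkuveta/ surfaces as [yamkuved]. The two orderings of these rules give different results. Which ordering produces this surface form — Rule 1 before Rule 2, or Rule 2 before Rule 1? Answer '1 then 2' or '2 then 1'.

1 then 2

Order 1 then 2:
  1 Intervocalic Voicing: [yamkuveta] → [yamkuveda]
  2 Apocope: [yamkuveda] → [yamkuved]
  result: [yamkuved]
Order 2 then 1:
  2 Apocope: [yamkuveta] → [yamkuvet]
  1 Intervocalic Voicing: no change — [yamkuvet]
  result: [yamkuvet]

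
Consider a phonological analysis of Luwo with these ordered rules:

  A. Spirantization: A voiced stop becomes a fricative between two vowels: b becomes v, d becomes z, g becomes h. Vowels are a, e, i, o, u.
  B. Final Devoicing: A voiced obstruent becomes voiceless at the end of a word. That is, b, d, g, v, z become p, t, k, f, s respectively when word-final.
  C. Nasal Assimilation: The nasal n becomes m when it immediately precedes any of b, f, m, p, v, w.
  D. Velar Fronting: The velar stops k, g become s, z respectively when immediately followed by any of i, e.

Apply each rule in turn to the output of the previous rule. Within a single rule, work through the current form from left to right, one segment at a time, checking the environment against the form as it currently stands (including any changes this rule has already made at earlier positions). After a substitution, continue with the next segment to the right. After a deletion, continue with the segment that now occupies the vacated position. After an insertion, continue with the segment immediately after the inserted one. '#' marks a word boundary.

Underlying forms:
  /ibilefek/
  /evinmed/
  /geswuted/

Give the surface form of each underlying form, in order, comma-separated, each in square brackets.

[ivilefek], [evimmet], [zeswutet]

/ibilefek/:
  A Spirantization: [ibilefek] → [ivilefek]
  B Final Devoicing: no change — [ivilefek]
  C Nasal Assimilation: no change — [ivilefek]
  D Velar Fronting: no change — [ivilefek]
/evinmed/:
  A Spirantization: no change — [evinmed]
  B Final Devoicing: [evinmed] → [evinmet]
  C Nasal Assimilation: [evinmet] → [evimmet]
  D Velar Fronting: no change — [evimmet]
/geswuted/:
  A Spirantization: no change — [geswuted]
  B Final Devoicing: [geswuted] → [geswutet]
  C Nasal Assimilation: no change — [geswutet]
  D Velar Fronting: [geswutet] → [zeswutet]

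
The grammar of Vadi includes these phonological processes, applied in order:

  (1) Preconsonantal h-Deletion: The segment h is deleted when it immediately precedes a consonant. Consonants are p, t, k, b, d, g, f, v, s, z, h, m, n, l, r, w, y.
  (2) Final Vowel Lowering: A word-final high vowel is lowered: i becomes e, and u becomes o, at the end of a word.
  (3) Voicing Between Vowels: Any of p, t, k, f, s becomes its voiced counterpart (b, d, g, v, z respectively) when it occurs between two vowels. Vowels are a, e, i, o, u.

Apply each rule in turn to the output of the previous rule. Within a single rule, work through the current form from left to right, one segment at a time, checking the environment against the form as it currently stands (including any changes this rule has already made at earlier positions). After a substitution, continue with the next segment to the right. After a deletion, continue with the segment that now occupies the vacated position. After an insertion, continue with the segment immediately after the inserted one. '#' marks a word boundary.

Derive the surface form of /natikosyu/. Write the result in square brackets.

(1) Preconsonantal h-Deletion: no change — [natikosyu]
(2) Final Vowel Lowering: [natikosyu] → [natikosyo]
(3) Voicing Between Vowels: [natikosyo] → [nadigosyo]

[nadigosyo]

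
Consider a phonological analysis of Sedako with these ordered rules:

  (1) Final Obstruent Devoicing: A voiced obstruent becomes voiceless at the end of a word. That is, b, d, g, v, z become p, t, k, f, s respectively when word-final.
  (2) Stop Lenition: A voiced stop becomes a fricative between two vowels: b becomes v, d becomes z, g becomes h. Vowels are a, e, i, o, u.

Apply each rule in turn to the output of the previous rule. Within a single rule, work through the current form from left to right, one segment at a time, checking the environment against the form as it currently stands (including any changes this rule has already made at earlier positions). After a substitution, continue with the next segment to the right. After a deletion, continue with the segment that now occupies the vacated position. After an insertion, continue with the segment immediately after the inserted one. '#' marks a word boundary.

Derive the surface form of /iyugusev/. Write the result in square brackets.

[iyuhusef]

(1) Final Obstruent Devoicing: [iyugusev] → [iyugusef]
(2) Stop Lenition: [iyugusef] → [iyuhusef]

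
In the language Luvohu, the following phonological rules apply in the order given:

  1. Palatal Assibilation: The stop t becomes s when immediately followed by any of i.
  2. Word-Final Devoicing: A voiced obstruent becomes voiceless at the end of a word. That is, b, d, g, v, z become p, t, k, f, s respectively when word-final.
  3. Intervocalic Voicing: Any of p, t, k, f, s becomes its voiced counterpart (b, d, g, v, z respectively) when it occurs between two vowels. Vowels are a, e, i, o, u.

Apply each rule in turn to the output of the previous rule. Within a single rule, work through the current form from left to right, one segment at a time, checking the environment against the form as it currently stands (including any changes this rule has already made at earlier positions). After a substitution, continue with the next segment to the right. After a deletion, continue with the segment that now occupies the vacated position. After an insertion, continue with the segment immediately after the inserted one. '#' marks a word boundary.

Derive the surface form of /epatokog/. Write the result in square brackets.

1 Palatal Assibilation: no change — [epatokog]
2 Word-Final Devoicing: [epatokog] → [epatokok]
3 Intervocalic Voicing: [epatokok] → [ebadogok]

[ebadogok]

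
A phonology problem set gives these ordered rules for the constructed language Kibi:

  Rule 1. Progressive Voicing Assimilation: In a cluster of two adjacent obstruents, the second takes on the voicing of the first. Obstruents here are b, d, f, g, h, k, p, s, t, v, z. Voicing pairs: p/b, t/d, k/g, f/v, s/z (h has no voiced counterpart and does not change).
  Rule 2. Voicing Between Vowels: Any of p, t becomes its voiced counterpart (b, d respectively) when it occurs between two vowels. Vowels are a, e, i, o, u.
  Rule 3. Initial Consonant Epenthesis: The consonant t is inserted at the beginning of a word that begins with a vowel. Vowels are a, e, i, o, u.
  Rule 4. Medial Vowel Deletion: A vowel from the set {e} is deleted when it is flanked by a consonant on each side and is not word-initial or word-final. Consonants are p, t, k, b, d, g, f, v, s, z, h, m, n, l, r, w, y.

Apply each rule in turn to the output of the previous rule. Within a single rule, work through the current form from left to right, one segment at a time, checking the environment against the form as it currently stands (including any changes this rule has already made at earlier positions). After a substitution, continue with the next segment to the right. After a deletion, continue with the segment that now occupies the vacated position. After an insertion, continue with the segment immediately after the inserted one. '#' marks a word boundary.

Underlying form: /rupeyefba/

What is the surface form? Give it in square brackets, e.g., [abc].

[rubyfpa]

Rule 1 Progressive Voicing Assimilation: [rupeyefba] → [rupeyefpa]
Rule 2 Voicing Between Vowels: [rupeyefpa] → [rubeyefpa]
Rule 3 Initial Consonant Epenthesis: no change — [rubeyefpa]
Rule 4 Medial Vowel Deletion: [rubeyefpa] → [rubyfpa]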